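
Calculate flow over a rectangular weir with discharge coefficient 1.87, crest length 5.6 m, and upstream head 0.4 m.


Q = C * L * H^(3/2) = 1.87 * 5.6 * 0.4^1.5 = 1.87 * 5.6 * 0.252982

2.6492 m^3/s


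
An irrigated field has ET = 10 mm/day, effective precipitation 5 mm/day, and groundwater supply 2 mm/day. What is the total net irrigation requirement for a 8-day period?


Daily deficit = ET - Pe - GW = 10 - 5 - 2 = 3 mm/day
NIR = 3 * 8 = 24 mm

24.0000 mm


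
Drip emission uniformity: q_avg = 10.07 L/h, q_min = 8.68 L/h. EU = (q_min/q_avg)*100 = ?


EU = (q_min/q_avg)*100 = (8.68/10.07)*100 = 86.1966%

86.1966 %


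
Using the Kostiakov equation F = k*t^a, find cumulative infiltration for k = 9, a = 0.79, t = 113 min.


F = k * t^a = 9 * 113^0.79
F = 9 * 41.872797

376.8552 mm


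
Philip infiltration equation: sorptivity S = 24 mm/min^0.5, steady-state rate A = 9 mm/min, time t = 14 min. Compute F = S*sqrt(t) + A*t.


F = S*sqrt(t) + A*t
F = 24*sqrt(14) + 9*14
F = 24*3.741657 + 126

215.7998 mm


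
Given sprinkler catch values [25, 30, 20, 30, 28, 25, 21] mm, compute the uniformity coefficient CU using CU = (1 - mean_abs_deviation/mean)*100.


mean = 25.571429 mm
MAD = 3.224490 mm
CU = (1 - 3.224490/25.571429)*100

87.3903 %


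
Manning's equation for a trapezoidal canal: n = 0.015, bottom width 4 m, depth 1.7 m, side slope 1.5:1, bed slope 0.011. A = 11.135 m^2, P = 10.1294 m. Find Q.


R = A/P = 11.135/10.1294 = 1.099275
Q = (1/0.015) * 11.135 * 1.099275^(2/3) * 0.011^0.5

82.9277 m^3/s


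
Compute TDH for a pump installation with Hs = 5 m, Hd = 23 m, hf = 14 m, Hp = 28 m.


TDH = Hs + Hd + hf + Hp = 5 + 23 + 14 + 28 = 70

70 m


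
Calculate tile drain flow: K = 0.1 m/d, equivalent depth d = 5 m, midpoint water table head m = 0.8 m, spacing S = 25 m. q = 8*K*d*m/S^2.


q = 8*K*d*m/S^2
q = 8*0.1*5*0.8/25^2
q = 3.2000 / 625

0.0051 m/d


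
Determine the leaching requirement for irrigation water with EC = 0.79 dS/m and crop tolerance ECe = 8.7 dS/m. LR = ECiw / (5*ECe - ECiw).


LR = ECiw / (5*ECe - ECiw)
LR = 0.79 / (5*8.7 - 0.79)
LR = 0.79 / 42.7100

0.0185


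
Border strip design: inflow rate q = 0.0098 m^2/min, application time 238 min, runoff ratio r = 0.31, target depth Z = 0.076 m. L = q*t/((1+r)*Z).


L = q*t/((1+r)*Z)
L = 0.0098*238/((1+0.31)*0.076)
L = 2.3324/0.09956

23.4271 m


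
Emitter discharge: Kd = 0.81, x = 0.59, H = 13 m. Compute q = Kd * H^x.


q = Kd * H^x = 0.81 * 13^0.59 = 0.81 * 4.541785

3.6788 L/h


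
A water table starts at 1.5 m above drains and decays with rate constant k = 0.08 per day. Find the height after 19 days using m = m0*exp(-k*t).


m = m0 * exp(-k*t)
m = 1.5 * exp(-0.08 * 19)
m = 1.5 * exp(-1.5200)

0.3281 m


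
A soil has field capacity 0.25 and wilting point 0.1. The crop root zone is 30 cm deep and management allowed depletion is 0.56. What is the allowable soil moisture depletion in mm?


SMD = (FC - PWP) * d * MAD * 10
SMD = (0.25 - 0.1) * 30 * 0.56 * 10
SMD = 0.1500 * 30 * 0.56 * 10

25.2000 mm


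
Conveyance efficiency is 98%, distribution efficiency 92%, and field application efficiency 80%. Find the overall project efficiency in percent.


Ec = 0.98, Eb = 0.92, Ea = 0.8
E = 0.98 * 0.92 * 0.8 * 100 = 72.1280%

72.1280 %


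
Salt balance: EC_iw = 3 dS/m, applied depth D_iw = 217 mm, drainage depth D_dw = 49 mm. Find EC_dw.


EC_dw = EC_iw * D_iw / D_dw
EC_dw = 3 * 217 / 49
EC_dw = 651 / 49

13.2857 dS/m


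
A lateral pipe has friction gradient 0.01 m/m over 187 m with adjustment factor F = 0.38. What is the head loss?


hf = J * L * F = 0.01 * 187 * 0.38 = 0.7106 m

0.7106 m


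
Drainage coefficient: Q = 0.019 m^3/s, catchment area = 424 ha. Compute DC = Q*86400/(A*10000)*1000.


DC = Q * 86400 / (A * 10000) * 1000
DC = 0.019 * 86400 / (424 * 10000) * 1000
DC = 1641600.0000 / 4240000

0.3872 mm/day


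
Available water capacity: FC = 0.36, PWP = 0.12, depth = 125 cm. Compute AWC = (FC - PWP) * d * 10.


AWC = (FC - PWP) * d * 10
AWC = (0.36 - 0.12) * 125 * 10
AWC = 0.2400 * 125 * 10

300.0000 mm


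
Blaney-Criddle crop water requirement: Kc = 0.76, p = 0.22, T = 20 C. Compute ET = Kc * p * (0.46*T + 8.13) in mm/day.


ET = Kc * p * (0.46*T + 8.13)
ET = 0.76 * 0.22 * (0.46*20 + 8.13)
ET = 0.76 * 0.22 * 17.3300

2.8976 mm/day


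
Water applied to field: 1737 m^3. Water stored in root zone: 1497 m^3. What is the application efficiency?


Ea = V_root / V_field * 100 = 1497 / 1737 * 100 = 86.1831%

86.1831 %


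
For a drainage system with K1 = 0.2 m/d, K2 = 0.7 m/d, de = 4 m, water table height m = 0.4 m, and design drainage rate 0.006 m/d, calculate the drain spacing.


S^2 = 8*K2*de*m/q + 4*K1*m^2/q
S^2 = 8*0.7*4*0.4/0.006 + 4*0.2*0.4^2/0.006
S = sqrt(1514.6667)

38.9187 m


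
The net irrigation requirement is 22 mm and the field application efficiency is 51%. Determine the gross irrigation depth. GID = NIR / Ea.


Ea = 51% = 0.51
GID = NIR / Ea = 22 / 0.51 = 43.1373 mm

43.1373 mm


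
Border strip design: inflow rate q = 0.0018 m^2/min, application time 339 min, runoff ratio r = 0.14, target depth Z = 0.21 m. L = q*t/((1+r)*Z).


L = q*t/((1+r)*Z)
L = 0.0018*339/((1+0.14)*0.21)
L = 0.6102/0.2394

2.5489 m


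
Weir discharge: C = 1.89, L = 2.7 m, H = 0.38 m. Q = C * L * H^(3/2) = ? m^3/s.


Q = C * L * H^(3/2) = 1.89 * 2.7 * 0.38^1.5 = 1.89 * 2.7 * 0.234248

1.1954 m^3/s


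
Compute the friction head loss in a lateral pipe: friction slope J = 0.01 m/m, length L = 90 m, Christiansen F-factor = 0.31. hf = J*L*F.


hf = J * L * F = 0.01 * 90 * 0.31 = 0.2790 m

0.2790 m


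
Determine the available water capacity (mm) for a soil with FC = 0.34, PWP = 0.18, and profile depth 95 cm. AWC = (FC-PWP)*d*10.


AWC = (FC - PWP) * d * 10
AWC = (0.34 - 0.18) * 95 * 10
AWC = 0.1600 * 95 * 10

152.0000 mm


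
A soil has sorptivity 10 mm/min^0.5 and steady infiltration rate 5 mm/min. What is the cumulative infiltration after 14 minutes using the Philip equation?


F = S*sqrt(t) + A*t
F = 10*sqrt(14) + 5*14
F = 10*3.741657 + 70

107.4166 mm


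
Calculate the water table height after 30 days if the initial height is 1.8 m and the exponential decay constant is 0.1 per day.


m = m0 * exp(-k*t)
m = 1.8 * exp(-0.1 * 30)
m = 1.8 * exp(-3.0000)

0.0896 m


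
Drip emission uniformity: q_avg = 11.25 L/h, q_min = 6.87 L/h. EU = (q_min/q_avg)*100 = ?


EU = (q_min/q_avg)*100 = (6.87/11.25)*100 = 61.0667%

61.0667 %


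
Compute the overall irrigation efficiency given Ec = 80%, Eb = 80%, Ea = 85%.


Ec = 0.8, Eb = 0.8, Ea = 0.85
E = 0.8 * 0.8 * 0.85 * 100 = 54.4000%

54.4000 %


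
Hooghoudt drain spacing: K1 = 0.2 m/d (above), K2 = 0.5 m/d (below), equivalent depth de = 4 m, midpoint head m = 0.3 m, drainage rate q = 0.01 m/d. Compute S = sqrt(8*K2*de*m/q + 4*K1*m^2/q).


S^2 = 8*K2*de*m/q + 4*K1*m^2/q
S^2 = 8*0.5*4*0.3/0.01 + 4*0.2*0.3^2/0.01
S = sqrt(487.2000)

22.0726 m


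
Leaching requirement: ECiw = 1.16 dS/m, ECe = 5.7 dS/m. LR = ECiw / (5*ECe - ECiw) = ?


LR = ECiw / (5*ECe - ECiw)
LR = 1.16 / (5*5.7 - 1.16)
LR = 1.16 / 27.3400

0.0424


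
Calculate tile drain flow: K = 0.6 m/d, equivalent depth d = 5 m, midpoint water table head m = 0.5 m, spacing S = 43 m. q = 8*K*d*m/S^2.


q = 8*K*d*m/S^2
q = 8*0.6*5*0.5/43^2
q = 12.0000 / 1849

0.0065 m/d


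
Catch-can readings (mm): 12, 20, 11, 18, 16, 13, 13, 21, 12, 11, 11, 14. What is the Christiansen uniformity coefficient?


mean = 14.333333 mm
MAD = 2.944444 mm
CU = (1 - 2.944444/14.333333)*100

79.4574 %


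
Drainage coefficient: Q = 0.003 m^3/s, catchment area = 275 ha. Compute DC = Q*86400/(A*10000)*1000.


DC = Q * 86400 / (A * 10000) * 1000
DC = 0.003 * 86400 / (275 * 10000) * 1000
DC = 259200.0000 / 2750000

0.0943 mm/day


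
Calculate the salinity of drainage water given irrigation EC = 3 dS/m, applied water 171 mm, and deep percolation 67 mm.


EC_dw = EC_iw * D_iw / D_dw
EC_dw = 3 * 171 / 67
EC_dw = 513 / 67

7.6567 dS/m


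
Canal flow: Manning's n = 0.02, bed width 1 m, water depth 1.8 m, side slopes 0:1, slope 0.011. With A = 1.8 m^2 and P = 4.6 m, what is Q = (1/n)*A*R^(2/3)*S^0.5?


R = A/P = 1.8/4.6 = 0.391304
Q = (1/0.02) * 1.8 * 0.391304^(2/3) * 0.011^0.5

5.0499 m^3/s


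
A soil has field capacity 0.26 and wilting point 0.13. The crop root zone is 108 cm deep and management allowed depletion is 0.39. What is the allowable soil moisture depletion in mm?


SMD = (FC - PWP) * d * MAD * 10
SMD = (0.26 - 0.13) * 108 * 0.39 * 10
SMD = 0.1300 * 108 * 0.39 * 10

54.7560 mm


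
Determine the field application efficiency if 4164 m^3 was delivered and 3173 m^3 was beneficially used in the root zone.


Ea = V_root / V_field * 100 = 3173 / 4164 * 100 = 76.2008%

76.2008 %


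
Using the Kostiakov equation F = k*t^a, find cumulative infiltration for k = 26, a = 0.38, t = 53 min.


F = k * t^a = 26 * 53^0.38
F = 26 * 4.520899

117.5434 mm


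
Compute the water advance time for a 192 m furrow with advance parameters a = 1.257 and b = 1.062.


t = (L/a)^(1/b)
t = (192/1.257)^(1/1.062)
t = 152.744630^(1/1.062)

113.8846 min


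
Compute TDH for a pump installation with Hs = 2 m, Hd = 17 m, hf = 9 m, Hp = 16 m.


TDH = Hs + Hd + hf + Hp = 2 + 17 + 9 + 16 = 44

44 m


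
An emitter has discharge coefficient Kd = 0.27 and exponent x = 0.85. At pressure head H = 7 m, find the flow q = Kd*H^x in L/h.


q = Kd * H^x = 0.27 * 7^0.85 = 0.27 * 5.227973

1.4116 L/h


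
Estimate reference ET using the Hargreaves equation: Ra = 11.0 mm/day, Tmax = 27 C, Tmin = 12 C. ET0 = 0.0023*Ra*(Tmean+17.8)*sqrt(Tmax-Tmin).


Tmean = (Tmax + Tmin)/2 = (27 + 12)/2 = 19.5
ET0 = 0.0023 * 11.0 * (19.5 + 17.8) * sqrt(27 - 12)
ET0 = 0.0023 * 11.0 * 37.3 * 3.872983

3.6549 mm/day


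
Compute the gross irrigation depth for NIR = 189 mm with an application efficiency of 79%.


Ea = 79% = 0.79
GID = NIR / Ea = 189 / 0.79 = 239.2405 mm

239.2405 mm


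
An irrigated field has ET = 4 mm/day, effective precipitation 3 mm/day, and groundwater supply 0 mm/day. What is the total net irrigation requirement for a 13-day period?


Daily deficit = ET - Pe - GW = 4 - 3 - 0 = 1 mm/day
NIR = 1 * 13 = 13 mm

13.0000 mm


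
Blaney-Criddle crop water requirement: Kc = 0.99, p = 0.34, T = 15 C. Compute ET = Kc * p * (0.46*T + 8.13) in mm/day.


ET = Kc * p * (0.46*T + 8.13)
ET = 0.99 * 0.34 * (0.46*15 + 8.13)
ET = 0.99 * 0.34 * 15.0300

5.0591 mm/day


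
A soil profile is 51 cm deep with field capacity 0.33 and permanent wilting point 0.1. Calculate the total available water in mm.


AWC = (FC - PWP) * d * 10
AWC = (0.33 - 0.1) * 51 * 10
AWC = 0.2300 * 51 * 10

117.3000 mm


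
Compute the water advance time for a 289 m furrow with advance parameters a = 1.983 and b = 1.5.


t = (L/a)^(1/b)
t = (289/1.983)^(1/1.5)
t = 145.738780^(1/1.5)

27.6939 min


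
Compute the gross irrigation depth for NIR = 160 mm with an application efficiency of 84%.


Ea = 84% = 0.84
GID = NIR / Ea = 160 / 0.84 = 190.4762 mm

190.4762 mm


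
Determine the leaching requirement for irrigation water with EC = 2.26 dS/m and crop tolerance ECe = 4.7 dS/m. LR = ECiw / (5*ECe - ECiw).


LR = ECiw / (5*ECe - ECiw)
LR = 2.26 / (5*4.7 - 2.26)
LR = 2.26 / 21.2400

0.1064


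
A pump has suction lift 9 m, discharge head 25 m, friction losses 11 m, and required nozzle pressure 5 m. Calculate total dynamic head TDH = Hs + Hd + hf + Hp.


TDH = Hs + Hd + hf + Hp = 9 + 25 + 11 + 5 = 50

50 m


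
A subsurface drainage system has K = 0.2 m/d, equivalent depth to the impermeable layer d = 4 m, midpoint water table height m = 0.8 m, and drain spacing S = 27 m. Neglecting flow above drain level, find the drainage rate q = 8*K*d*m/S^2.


q = 8*K*d*m/S^2
q = 8*0.2*4*0.8/27^2
q = 5.1200 / 729

0.0070 m/d


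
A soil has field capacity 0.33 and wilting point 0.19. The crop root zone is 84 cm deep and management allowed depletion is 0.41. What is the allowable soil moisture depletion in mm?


SMD = (FC - PWP) * d * MAD * 10
SMD = (0.33 - 0.19) * 84 * 0.41 * 10
SMD = 0.1400 * 84 * 0.41 * 10

48.2160 mm


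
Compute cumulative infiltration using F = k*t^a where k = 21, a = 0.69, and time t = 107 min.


F = k * t^a = 21 * 107^0.69
F = 21 * 25.134764

527.8300 mm


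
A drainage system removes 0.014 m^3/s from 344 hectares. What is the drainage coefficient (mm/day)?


DC = Q * 86400 / (A * 10000) * 1000
DC = 0.014 * 86400 / (344 * 10000) * 1000
DC = 1209600.0000 / 3440000

0.3516 mm/day


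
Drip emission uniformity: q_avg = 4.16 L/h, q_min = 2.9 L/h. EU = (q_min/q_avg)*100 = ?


EU = (q_min/q_avg)*100 = (2.9/4.16)*100 = 69.7115%

69.7115 %


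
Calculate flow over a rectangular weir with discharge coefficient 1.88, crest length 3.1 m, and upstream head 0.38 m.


Q = C * L * H^(3/2) = 1.88 * 3.1 * 0.38^1.5 = 1.88 * 3.1 * 0.234248

1.3652 m^3/s


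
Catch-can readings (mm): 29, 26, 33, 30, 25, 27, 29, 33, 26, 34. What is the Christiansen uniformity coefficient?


mean = 29.200000 mm
MAD = 2.640000 mm
CU = (1 - 2.640000/29.200000)*100

90.9589 %


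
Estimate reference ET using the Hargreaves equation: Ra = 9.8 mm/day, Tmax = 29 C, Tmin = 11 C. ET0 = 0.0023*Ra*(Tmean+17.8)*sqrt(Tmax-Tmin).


Tmean = (Tmax + Tmin)/2 = (29 + 11)/2 = 20.0
ET0 = 0.0023 * 9.8 * (20.0 + 17.8) * sqrt(29 - 11)
ET0 = 0.0023 * 9.8 * 37.8 * 4.242641

3.6148 mm/day


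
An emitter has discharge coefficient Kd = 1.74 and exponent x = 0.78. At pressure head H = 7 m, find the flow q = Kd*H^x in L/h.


q = Kd * H^x = 1.74 * 7^0.78 = 1.74 * 4.562223

7.9383 L/h


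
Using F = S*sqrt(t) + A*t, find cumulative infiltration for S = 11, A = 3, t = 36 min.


F = S*sqrt(t) + A*t
F = 11*sqrt(36) + 3*36
F = 11*6.000000 + 108

174.0000 mm


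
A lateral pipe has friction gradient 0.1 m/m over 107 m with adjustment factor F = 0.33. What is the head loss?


hf = J * L * F = 0.1 * 107 * 0.33 = 3.5310 m

3.5310 m


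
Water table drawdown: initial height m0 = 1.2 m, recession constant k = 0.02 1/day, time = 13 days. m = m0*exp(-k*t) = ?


m = m0 * exp(-k*t)
m = 1.2 * exp(-0.02 * 13)
m = 1.2 * exp(-0.2600)

0.9253 m


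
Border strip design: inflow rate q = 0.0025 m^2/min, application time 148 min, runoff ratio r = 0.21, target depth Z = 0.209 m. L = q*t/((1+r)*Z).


L = q*t/((1+r)*Z)
L = 0.0025*148/((1+0.21)*0.209)
L = 0.37/0.25289

1.4631 m


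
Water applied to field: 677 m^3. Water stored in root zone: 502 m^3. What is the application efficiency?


Ea = V_root / V_field * 100 = 502 / 677 * 100 = 74.1507%

74.1507 %


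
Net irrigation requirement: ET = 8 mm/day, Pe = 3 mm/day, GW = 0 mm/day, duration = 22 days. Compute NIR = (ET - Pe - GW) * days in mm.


Daily deficit = ET - Pe - GW = 8 - 3 - 0 = 5 mm/day
NIR = 5 * 22 = 110 mm

110.0000 mm


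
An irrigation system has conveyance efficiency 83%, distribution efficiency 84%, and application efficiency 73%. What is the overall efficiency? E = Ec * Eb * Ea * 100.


Ec = 0.83, Eb = 0.84, Ea = 0.73
E = 0.83 * 0.84 * 0.73 * 100 = 50.8956%

50.8956 %


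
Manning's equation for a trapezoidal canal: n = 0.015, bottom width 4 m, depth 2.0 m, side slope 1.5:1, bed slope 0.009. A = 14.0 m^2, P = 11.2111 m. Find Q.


R = A/P = 14.0/11.2111 = 1.248762
Q = (1/0.015) * 14.0 * 1.248762^(2/3) * 0.009^0.5

102.6781 m^3/s


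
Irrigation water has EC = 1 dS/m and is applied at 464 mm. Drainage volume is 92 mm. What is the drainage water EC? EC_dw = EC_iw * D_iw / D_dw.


EC_dw = EC_iw * D_iw / D_dw
EC_dw = 1 * 464 / 92
EC_dw = 464 / 92

5.0435 dS/m


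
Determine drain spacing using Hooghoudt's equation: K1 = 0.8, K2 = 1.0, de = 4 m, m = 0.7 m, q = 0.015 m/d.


S^2 = 8*K2*de*m/q + 4*K1*m^2/q
S^2 = 8*1.0*4*0.7/0.015 + 4*0.8*0.7^2/0.015
S = sqrt(1597.8667)

39.9733 m


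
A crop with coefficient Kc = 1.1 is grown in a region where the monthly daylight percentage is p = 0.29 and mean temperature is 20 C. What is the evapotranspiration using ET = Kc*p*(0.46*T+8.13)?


ET = Kc * p * (0.46*T + 8.13)
ET = 1.1 * 0.29 * (0.46*20 + 8.13)
ET = 1.1 * 0.29 * 17.3300

5.5283 mm/day


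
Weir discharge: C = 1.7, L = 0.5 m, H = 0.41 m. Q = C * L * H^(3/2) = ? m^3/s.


Q = C * L * H^(3/2) = 1.7 * 0.5 * 0.41^1.5 = 1.7 * 0.5 * 0.262528

0.2231 m^3/s


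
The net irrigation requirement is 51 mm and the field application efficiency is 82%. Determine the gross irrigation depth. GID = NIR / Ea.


Ea = 82% = 0.82
GID = NIR / Ea = 51 / 0.82 = 62.1951 mm

62.1951 mm


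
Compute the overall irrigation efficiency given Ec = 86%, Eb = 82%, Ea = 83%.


Ec = 0.86, Eb = 0.82, Ea = 0.83
E = 0.86 * 0.82 * 0.83 * 100 = 58.5316%

58.5316 %


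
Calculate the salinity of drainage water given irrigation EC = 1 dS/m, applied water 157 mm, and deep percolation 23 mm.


EC_dw = EC_iw * D_iw / D_dw
EC_dw = 1 * 157 / 23
EC_dw = 157 / 23

6.8261 dS/m


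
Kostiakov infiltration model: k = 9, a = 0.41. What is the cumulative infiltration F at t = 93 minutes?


F = k * t^a = 9 * 93^0.41
F = 9 * 6.413248

57.7192 mm


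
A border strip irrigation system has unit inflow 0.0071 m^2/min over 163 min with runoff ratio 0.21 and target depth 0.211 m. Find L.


L = q*t/((1+r)*Z)
L = 0.0071*163/((1+0.21)*0.211)
L = 1.1573/0.25531

4.5329 m


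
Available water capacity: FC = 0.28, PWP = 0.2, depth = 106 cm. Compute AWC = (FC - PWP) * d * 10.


AWC = (FC - PWP) * d * 10
AWC = (0.28 - 0.2) * 106 * 10
AWC = 0.0800 * 106 * 10

84.8000 mm


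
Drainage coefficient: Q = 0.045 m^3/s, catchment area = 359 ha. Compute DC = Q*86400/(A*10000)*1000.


DC = Q * 86400 / (A * 10000) * 1000
DC = 0.045 * 86400 / (359 * 10000) * 1000
DC = 3888000.0000 / 3590000

1.0830 mm/day


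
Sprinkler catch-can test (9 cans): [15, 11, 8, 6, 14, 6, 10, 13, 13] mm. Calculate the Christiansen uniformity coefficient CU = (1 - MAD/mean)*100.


mean = 10.666667 mm
MAD = 2.814815 mm
CU = (1 - 2.814815/10.666667)*100

73.6111 %


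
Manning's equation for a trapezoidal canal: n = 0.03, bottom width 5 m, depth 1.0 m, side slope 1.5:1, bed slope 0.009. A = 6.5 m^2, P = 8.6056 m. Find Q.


R = A/P = 6.5/8.6056 = 0.755322
Q = (1/0.03) * 6.5 * 0.755322^(2/3) * 0.009^0.5

17.0478 m^3/s


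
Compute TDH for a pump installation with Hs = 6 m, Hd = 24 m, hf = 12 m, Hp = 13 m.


TDH = Hs + Hd + hf + Hp = 6 + 24 + 12 + 13 = 55

55 m


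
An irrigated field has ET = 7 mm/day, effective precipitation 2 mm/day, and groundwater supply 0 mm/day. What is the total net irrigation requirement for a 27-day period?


Daily deficit = ET - Pe - GW = 7 - 2 - 0 = 5 mm/day
NIR = 5 * 27 = 135 mm

135.0000 mm


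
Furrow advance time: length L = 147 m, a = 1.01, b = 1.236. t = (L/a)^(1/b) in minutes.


t = (L/a)^(1/b)
t = (147/1.01)^(1/1.236)
t = 145.544554^(1/1.236)

56.2337 min


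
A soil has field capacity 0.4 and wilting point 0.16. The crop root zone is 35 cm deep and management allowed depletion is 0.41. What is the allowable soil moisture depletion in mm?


SMD = (FC - PWP) * d * MAD * 10
SMD = (0.4 - 0.16) * 35 * 0.41 * 10
SMD = 0.2400 * 35 * 0.41 * 10

34.4400 mm


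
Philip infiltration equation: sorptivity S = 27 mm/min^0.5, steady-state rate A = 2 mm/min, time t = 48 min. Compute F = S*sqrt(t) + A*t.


F = S*sqrt(t) + A*t
F = 27*sqrt(48) + 2*48
F = 27*6.928203 + 96

283.0615 mm


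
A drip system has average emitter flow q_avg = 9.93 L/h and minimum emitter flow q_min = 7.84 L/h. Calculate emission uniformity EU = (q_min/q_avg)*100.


EU = (q_min/q_avg)*100 = (7.84/9.93)*100 = 78.9527%

78.9527 %


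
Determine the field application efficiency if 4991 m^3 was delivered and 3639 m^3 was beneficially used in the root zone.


Ea = V_root / V_field * 100 = 3639 / 4991 * 100 = 72.9112%

72.9112 %


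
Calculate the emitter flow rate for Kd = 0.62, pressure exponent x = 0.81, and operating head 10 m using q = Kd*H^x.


q = Kd * H^x = 0.62 * 10^0.81 = 0.62 * 6.456542

4.0031 L/h


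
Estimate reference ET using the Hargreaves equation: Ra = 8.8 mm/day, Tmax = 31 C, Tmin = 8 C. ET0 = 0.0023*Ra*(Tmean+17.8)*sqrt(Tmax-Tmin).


Tmean = (Tmax + Tmin)/2 = (31 + 8)/2 = 19.5
ET0 = 0.0023 * 8.8 * (19.5 + 17.8) * sqrt(31 - 8)
ET0 = 0.0023 * 8.8 * 37.3 * 4.795832

3.6206 mm/day


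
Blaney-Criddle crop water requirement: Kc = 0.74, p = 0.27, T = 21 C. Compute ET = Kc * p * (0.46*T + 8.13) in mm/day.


ET = Kc * p * (0.46*T + 8.13)
ET = 0.74 * 0.27 * (0.46*21 + 8.13)
ET = 0.74 * 0.27 * 17.7900

3.5544 mm/day


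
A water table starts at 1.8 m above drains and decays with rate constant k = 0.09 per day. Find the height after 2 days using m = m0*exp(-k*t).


m = m0 * exp(-k*t)
m = 1.8 * exp(-0.09 * 2)
m = 1.8 * exp(-0.1800)

1.5035 m


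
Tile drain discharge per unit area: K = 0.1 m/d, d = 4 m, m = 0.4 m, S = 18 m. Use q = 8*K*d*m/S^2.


q = 8*K*d*m/S^2
q = 8*0.1*4*0.4/18^2
q = 1.2800 / 324

0.0040 m/d


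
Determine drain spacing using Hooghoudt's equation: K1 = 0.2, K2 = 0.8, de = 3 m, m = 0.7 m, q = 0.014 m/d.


S^2 = 8*K2*de*m/q + 4*K1*m^2/q
S^2 = 8*0.8*3*0.7/0.014 + 4*0.2*0.7^2/0.014
S = sqrt(988.0000)

31.4325 m


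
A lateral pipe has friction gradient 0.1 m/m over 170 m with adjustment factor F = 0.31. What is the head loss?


hf = J * L * F = 0.1 * 170 * 0.31 = 5.2700 m

5.2700 m


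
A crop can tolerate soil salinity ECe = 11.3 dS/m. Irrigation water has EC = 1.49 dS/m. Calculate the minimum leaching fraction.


LR = ECiw / (5*ECe - ECiw)
LR = 1.49 / (5*11.3 - 1.49)
LR = 1.49 / 55.0100

0.0271


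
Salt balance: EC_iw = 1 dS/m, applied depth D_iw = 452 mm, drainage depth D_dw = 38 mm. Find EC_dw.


EC_dw = EC_iw * D_iw / D_dw
EC_dw = 1 * 452 / 38
EC_dw = 452 / 38

11.8947 dS/m


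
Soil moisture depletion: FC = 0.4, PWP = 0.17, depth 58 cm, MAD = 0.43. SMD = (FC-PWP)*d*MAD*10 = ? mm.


SMD = (FC - PWP) * d * MAD * 10
SMD = (0.4 - 0.17) * 58 * 0.43 * 10
SMD = 0.2300 * 58 * 0.43 * 10

57.3620 mm


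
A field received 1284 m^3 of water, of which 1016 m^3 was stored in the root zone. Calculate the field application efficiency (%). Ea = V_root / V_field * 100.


Ea = V_root / V_field * 100 = 1016 / 1284 * 100 = 79.1277%

79.1277 %


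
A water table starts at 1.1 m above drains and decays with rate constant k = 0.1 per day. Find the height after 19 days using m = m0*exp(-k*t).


m = m0 * exp(-k*t)
m = 1.1 * exp(-0.1 * 19)
m = 1.1 * exp(-1.9000)

0.1645 m


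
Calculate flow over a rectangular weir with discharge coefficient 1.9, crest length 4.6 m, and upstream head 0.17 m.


Q = C * L * H^(3/2) = 1.9 * 4.6 * 0.17^1.5 = 1.9 * 4.6 * 0.070093

0.6126 m^3/s


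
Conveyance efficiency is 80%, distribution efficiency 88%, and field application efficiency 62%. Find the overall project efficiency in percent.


Ec = 0.8, Eb = 0.88, Ea = 0.62
E = 0.8 * 0.88 * 0.62 * 100 = 43.6480%

43.6480 %


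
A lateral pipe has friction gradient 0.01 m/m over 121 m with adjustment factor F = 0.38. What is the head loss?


hf = J * L * F = 0.01 * 121 * 0.38 = 0.4598 m

0.4598 m


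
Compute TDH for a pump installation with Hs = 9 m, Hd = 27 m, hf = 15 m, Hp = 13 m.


TDH = Hs + Hd + hf + Hp = 9 + 27 + 15 + 13 = 64

64 m


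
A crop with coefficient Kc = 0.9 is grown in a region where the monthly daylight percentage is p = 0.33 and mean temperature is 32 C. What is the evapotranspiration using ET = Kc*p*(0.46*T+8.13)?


ET = Kc * p * (0.46*T + 8.13)
ET = 0.9 * 0.33 * (0.46*32 + 8.13)
ET = 0.9 * 0.33 * 22.8500

6.7865 mm/day


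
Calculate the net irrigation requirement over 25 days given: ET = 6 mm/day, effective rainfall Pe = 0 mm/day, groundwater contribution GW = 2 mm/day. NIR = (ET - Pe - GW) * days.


Daily deficit = ET - Pe - GW = 6 - 0 - 2 = 4 mm/day
NIR = 4 * 25 = 100 mm

100.0000 mm


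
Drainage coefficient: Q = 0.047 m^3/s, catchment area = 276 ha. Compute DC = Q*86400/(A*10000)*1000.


DC = Q * 86400 / (A * 10000) * 1000
DC = 0.047 * 86400 / (276 * 10000) * 1000
DC = 4060800.0000 / 2760000

1.4713 mm/day


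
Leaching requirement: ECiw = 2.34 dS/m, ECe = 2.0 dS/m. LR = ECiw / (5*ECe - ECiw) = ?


LR = ECiw / (5*ECe - ECiw)
LR = 2.34 / (5*2.0 - 2.34)
LR = 2.34 / 7.6600

0.3055


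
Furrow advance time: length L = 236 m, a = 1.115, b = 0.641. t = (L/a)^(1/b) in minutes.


t = (L/a)^(1/b)
t = (236/1.115)^(1/0.641)
t = 211.659193^(1/0.641)

4247.5555 min


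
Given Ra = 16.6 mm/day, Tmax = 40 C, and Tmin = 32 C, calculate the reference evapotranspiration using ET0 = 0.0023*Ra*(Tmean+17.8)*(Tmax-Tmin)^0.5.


Tmean = (Tmax + Tmin)/2 = (40 + 32)/2 = 36.0
ET0 = 0.0023 * 16.6 * (36.0 + 17.8) * sqrt(40 - 32)
ET0 = 0.0023 * 16.6 * 53.8 * 2.828427

5.8098 mm/day


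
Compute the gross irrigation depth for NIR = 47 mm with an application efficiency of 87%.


Ea = 87% = 0.87
GID = NIR / Ea = 47 / 0.87 = 54.0230 mm

54.0230 mm


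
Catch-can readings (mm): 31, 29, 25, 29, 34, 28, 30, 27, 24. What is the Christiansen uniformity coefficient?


mean = 28.555556 mm
MAD = 2.271605 mm
CU = (1 - 2.271605/28.555556)*100

92.0450 %


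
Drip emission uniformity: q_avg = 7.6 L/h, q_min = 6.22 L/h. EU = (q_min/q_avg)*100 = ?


EU = (q_min/q_avg)*100 = (6.22/7.6)*100 = 81.8421%

81.8421 %


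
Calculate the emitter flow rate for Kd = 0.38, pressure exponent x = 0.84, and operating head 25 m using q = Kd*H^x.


q = Kd * H^x = 0.38 * 25^0.84 = 0.38 * 14.937214

5.6761 L/h


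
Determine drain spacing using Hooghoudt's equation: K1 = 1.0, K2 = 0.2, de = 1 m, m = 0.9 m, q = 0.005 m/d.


S^2 = 8*K2*de*m/q + 4*K1*m^2/q
S^2 = 8*0.2*1*0.9/0.005 + 4*1.0*0.9^2/0.005
S = sqrt(936.0000)

30.5941 m


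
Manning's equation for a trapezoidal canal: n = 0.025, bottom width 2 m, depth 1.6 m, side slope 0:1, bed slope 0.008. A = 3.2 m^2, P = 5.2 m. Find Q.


R = A/P = 3.2/5.2 = 0.615385
Q = (1/0.025) * 3.2 * 0.615385^(2/3) * 0.008^0.5

8.2830 m^3/s


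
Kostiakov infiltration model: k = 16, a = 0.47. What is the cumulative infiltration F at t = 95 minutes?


F = k * t^a = 16 * 95^0.47
F = 16 * 8.502176

136.0348 mm


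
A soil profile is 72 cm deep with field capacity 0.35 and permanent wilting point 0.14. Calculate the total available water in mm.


AWC = (FC - PWP) * d * 10
AWC = (0.35 - 0.14) * 72 * 10
AWC = 0.2100 * 72 * 10

151.2000 mm


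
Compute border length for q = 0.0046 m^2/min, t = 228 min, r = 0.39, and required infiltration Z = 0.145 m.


L = q*t/((1+r)*Z)
L = 0.0046*228/((1+0.39)*0.145)
L = 1.0488/0.20155

5.2037 m


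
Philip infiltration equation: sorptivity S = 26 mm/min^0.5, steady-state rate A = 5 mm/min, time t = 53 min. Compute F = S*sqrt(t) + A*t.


F = S*sqrt(t) + A*t
F = 26*sqrt(53) + 5*53
F = 26*7.280110 + 265

454.2829 mm


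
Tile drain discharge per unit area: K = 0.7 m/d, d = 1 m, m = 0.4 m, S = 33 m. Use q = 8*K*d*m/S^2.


q = 8*K*d*m/S^2
q = 8*0.7*1*0.4/33^2
q = 2.2400 / 1089

0.0021 m/d


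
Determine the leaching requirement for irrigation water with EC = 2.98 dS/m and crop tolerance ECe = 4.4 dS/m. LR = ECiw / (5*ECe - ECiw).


LR = ECiw / (5*ECe - ECiw)
LR = 2.98 / (5*4.4 - 2.98)
LR = 2.98 / 19.0200

0.1567


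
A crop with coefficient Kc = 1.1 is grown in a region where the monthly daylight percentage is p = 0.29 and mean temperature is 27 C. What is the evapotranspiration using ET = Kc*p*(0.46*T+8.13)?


ET = Kc * p * (0.46*T + 8.13)
ET = 1.1 * 0.29 * (0.46*27 + 8.13)
ET = 1.1 * 0.29 * 20.5500

6.5555 mm/day


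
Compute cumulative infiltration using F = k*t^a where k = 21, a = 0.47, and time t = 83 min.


F = k * t^a = 21 * 83^0.47
F = 21 * 7.979335

167.5660 mm


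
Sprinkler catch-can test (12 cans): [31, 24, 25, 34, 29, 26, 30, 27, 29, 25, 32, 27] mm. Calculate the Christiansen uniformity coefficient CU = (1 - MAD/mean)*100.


mean = 28.250000 mm
MAD = 2.583333 mm
CU = (1 - 2.583333/28.250000)*100

90.8555 %


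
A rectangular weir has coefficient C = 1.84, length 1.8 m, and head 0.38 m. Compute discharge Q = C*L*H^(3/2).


Q = C * L * H^(3/2) = 1.84 * 1.8 * 0.38^1.5 = 1.84 * 1.8 * 0.234248

0.7758 m^3/s


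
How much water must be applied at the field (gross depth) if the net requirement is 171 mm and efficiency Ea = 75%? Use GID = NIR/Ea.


Ea = 75% = 0.75
GID = NIR / Ea = 171 / 0.75 = 228.0000 mm

228.0000 mm


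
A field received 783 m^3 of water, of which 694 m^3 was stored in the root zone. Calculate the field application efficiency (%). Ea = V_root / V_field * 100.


Ea = V_root / V_field * 100 = 694 / 783 * 100 = 88.6335%

88.6335 %


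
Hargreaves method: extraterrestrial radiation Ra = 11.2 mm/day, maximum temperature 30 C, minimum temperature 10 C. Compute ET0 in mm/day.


Tmean = (Tmax + Tmin)/2 = (30 + 10)/2 = 20.0
ET0 = 0.0023 * 11.2 * (20.0 + 17.8) * sqrt(30 - 10)
ET0 = 0.0023 * 11.2 * 37.8 * 4.472136

4.3546 mm/day


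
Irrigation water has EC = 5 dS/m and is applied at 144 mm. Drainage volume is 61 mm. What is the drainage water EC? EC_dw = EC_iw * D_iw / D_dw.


EC_dw = EC_iw * D_iw / D_dw
EC_dw = 5 * 144 / 61
EC_dw = 720 / 61

11.8033 dS/m


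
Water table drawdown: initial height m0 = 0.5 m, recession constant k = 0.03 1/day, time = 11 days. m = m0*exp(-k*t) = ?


m = m0 * exp(-k*t)
m = 0.5 * exp(-0.03 * 11)
m = 0.5 * exp(-0.3300)

0.3595 m


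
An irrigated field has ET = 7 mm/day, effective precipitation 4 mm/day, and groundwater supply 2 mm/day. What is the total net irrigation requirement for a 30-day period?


Daily deficit = ET - Pe - GW = 7 - 4 - 2 = 1 mm/day
NIR = 1 * 30 = 30 mm

30.0000 mm


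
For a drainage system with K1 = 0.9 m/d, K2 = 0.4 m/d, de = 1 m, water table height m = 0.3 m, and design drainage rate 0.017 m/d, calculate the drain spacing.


S^2 = 8*K2*de*m/q + 4*K1*m^2/q
S^2 = 8*0.4*1*0.3/0.017 + 4*0.9*0.3^2/0.017
S = sqrt(75.5294)

8.6908 m


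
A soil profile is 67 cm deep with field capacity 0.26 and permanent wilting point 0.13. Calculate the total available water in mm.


AWC = (FC - PWP) * d * 10
AWC = (0.26 - 0.13) * 67 * 10
AWC = 0.1300 * 67 * 10

87.1000 mm


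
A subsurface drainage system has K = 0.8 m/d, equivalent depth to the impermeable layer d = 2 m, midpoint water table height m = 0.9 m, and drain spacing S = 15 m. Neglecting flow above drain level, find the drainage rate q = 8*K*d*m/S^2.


q = 8*K*d*m/S^2
q = 8*0.8*2*0.9/15^2
q = 11.5200 / 225

0.0512 m/d


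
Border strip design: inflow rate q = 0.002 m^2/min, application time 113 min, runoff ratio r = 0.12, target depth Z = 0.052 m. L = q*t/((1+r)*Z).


L = q*t/((1+r)*Z)
L = 0.002*113/((1+0.12)*0.052)
L = 0.226/0.05824

3.8805 m


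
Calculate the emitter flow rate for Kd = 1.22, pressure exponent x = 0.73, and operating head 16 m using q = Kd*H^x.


q = Kd * H^x = 1.22 * 16^0.73 = 1.22 * 7.568461

9.2335 L/h


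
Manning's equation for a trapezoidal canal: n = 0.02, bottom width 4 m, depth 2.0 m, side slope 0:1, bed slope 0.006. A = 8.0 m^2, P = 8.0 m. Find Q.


R = A/P = 8.0/8.0 = 1.000000
Q = (1/0.02) * 8.0 * 1.000000^(2/3) * 0.006^0.5

30.9839 m^3/s


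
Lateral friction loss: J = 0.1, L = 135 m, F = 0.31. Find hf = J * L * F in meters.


hf = J * L * F = 0.1 * 135 * 0.31 = 4.1850 m

4.1850 m


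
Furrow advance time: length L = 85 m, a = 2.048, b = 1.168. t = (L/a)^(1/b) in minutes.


t = (L/a)^(1/b)
t = (85/2.048)^(1/1.168)
t = 41.503906^(1/1.168)

24.2857 min


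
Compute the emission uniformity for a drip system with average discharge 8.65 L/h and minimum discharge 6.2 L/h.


EU = (q_min/q_avg)*100 = (6.2/8.65)*100 = 71.6763%

71.6763 %


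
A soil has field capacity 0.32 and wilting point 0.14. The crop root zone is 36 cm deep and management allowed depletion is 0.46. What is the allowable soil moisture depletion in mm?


SMD = (FC - PWP) * d * MAD * 10
SMD = (0.32 - 0.14) * 36 * 0.46 * 10
SMD = 0.1800 * 36 * 0.46 * 10

29.8080 mm


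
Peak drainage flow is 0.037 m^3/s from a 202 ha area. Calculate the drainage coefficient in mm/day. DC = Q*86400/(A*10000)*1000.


DC = Q * 86400 / (A * 10000) * 1000
DC = 0.037 * 86400 / (202 * 10000) * 1000
DC = 3196800.0000 / 2020000

1.5826 mm/day


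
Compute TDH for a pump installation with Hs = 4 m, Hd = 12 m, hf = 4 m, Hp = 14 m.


TDH = Hs + Hd + hf + Hp = 4 + 12 + 4 + 14 = 34

34 m


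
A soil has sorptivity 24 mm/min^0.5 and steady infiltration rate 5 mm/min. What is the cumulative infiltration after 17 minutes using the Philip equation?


F = S*sqrt(t) + A*t
F = 24*sqrt(17) + 5*17
F = 24*4.123106 + 85

183.9545 mm


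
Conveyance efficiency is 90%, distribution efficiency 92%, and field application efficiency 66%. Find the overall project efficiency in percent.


Ec = 0.9, Eb = 0.92, Ea = 0.66
E = 0.9 * 0.92 * 0.66 * 100 = 54.6480%

54.6480 %


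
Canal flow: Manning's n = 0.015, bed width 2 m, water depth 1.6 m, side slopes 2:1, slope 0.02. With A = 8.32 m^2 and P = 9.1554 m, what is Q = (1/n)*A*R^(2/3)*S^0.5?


R = A/P = 8.32/9.1554 = 0.908753
Q = (1/0.015) * 8.32 * 0.908753^(2/3) * 0.02^0.5

73.5943 m^3/s


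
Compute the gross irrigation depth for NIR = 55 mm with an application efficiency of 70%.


Ea = 70% = 0.7
GID = NIR / Ea = 55 / 0.7 = 78.5714 mm

78.5714 mm


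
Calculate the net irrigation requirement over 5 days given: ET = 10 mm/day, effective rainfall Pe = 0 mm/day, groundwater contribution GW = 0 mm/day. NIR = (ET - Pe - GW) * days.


Daily deficit = ET - Pe - GW = 10 - 0 - 0 = 10 mm/day
NIR = 10 * 5 = 50 mm

50.0000 mm


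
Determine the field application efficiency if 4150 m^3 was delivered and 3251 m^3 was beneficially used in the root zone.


Ea = V_root / V_field * 100 = 3251 / 4150 * 100 = 78.3373%

78.3373 %


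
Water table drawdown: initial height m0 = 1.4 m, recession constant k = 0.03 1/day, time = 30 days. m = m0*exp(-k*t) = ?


m = m0 * exp(-k*t)
m = 1.4 * exp(-0.03 * 30)
m = 1.4 * exp(-0.9000)

0.5692 m


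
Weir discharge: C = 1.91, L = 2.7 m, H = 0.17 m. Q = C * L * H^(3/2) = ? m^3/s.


Q = C * L * H^(3/2) = 1.91 * 2.7 * 0.17^1.5 = 1.91 * 2.7 * 0.070093

0.3615 m^3/s


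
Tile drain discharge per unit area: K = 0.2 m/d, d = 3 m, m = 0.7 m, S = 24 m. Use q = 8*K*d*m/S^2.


q = 8*K*d*m/S^2
q = 8*0.2*3*0.7/24^2
q = 3.3600 / 576

0.0058 m/d


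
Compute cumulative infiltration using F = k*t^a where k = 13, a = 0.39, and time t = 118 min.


F = k * t^a = 13 * 118^0.39
F = 13 * 6.427380

83.5559 mm


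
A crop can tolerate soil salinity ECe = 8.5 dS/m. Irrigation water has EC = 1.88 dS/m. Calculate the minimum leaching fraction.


LR = ECiw / (5*ECe - ECiw)
LR = 1.88 / (5*8.5 - 1.88)
LR = 1.88 / 40.6200

0.0463


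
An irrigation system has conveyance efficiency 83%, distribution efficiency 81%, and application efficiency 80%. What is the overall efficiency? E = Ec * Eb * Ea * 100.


Ec = 0.83, Eb = 0.81, Ea = 0.8
E = 0.83 * 0.81 * 0.8 * 100 = 53.7840%

53.7840 %


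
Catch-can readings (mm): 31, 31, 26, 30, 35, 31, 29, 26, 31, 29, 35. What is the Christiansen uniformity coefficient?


mean = 30.363636 mm
MAD = 2.148760 mm
CU = (1 - 2.148760/30.363636)*100

92.9232 %


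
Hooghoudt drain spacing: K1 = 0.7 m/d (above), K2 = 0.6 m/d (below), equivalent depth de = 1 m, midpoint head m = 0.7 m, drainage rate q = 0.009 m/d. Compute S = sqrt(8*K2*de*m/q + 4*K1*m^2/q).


S^2 = 8*K2*de*m/q + 4*K1*m^2/q
S^2 = 8*0.6*1*0.7/0.009 + 4*0.7*0.7^2/0.009
S = sqrt(525.7778)

22.9298 m


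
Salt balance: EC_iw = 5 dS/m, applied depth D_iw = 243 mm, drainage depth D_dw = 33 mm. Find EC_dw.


EC_dw = EC_iw * D_iw / D_dw
EC_dw = 5 * 243 / 33
EC_dw = 1215 / 33

36.8182 dS/m


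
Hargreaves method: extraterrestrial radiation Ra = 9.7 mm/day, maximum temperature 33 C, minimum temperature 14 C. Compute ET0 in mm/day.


Tmean = (Tmax + Tmin)/2 = (33 + 14)/2 = 23.5
ET0 = 0.0023 * 9.7 * (23.5 + 17.8) * sqrt(33 - 14)
ET0 = 0.0023 * 9.7 * 41.3 * 4.358899

4.0163 mm/day


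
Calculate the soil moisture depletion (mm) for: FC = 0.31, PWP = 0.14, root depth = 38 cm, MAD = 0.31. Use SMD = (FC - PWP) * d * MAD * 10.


SMD = (FC - PWP) * d * MAD * 10
SMD = (0.31 - 0.14) * 38 * 0.31 * 10
SMD = 0.1700 * 38 * 0.31 * 10

20.0260 mm


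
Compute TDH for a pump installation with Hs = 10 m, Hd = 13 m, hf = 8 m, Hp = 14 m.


TDH = Hs + Hd + hf + Hp = 10 + 13 + 8 + 14 = 45

45 m


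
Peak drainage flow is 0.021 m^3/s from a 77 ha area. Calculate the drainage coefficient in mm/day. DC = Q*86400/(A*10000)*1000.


DC = Q * 86400 / (A * 10000) * 1000
DC = 0.021 * 86400 / (77 * 10000) * 1000
DC = 1814400.0000 / 770000

2.3564 mm/day


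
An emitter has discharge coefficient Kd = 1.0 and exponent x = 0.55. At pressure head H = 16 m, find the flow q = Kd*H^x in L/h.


q = Kd * H^x = 1.0 * 16^0.55 = 1.0 * 4.594793

4.5948 L/h


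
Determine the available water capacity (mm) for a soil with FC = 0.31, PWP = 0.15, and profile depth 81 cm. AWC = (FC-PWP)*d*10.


AWC = (FC - PWP) * d * 10
AWC = (0.31 - 0.15) * 81 * 10
AWC = 0.1600 * 81 * 10

129.6000 mm


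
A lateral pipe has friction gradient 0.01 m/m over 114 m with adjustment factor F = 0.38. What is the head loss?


hf = J * L * F = 0.01 * 114 * 0.38 = 0.4332 m

0.4332 m


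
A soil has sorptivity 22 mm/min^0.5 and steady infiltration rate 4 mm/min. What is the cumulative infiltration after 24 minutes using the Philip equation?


F = S*sqrt(t) + A*t
F = 22*sqrt(24) + 4*24
F = 22*4.898979 + 96

203.7775 mm


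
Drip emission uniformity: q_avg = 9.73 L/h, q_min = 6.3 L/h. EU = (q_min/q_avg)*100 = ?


EU = (q_min/q_avg)*100 = (6.3/9.73)*100 = 64.7482%

64.7482 %


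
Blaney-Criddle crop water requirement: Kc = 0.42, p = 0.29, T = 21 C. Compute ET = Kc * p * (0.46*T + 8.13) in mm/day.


ET = Kc * p * (0.46*T + 8.13)
ET = 0.42 * 0.29 * (0.46*21 + 8.13)
ET = 0.42 * 0.29 * 17.7900

2.1668 mm/day


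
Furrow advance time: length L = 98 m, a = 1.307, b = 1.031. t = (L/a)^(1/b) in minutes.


t = (L/a)^(1/b)
t = (98/1.307)^(1/1.031)
t = 74.980872^(1/1.031)

65.8529 min


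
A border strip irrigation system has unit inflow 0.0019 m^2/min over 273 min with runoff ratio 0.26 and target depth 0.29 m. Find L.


L = q*t/((1+r)*Z)
L = 0.0019*273/((1+0.26)*0.29)
L = 0.5187/0.3654

1.4195 m


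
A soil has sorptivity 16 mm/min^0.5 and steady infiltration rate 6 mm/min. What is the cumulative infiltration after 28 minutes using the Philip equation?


F = S*sqrt(t) + A*t
F = 16*sqrt(28) + 6*28
F = 16*5.291503 + 168

252.6640 mm


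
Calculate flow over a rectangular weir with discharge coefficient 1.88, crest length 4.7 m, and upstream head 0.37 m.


Q = C * L * H^(3/2) = 1.88 * 4.7 * 0.37^1.5 = 1.88 * 4.7 * 0.225062

1.9886 m^3/s


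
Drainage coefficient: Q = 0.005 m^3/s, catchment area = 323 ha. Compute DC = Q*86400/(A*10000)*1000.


DC = Q * 86400 / (A * 10000) * 1000
DC = 0.005 * 86400 / (323 * 10000) * 1000
DC = 432000.0000 / 3230000

0.1337 mm/day


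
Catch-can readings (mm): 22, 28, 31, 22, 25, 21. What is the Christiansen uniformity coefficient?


mean = 24.833333 mm
MAD = 3.166667 mm
CU = (1 - 3.166667/24.833333)*100

87.2483 %


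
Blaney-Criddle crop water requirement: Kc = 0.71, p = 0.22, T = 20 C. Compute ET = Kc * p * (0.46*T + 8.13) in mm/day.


ET = Kc * p * (0.46*T + 8.13)
ET = 0.71 * 0.22 * (0.46*20 + 8.13)
ET = 0.71 * 0.22 * 17.3300

2.7069 mm/day
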